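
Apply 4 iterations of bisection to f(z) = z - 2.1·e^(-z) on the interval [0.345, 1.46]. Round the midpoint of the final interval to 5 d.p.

0.86766

f(0.345000) = -1.142263, f(1.460000) = 0.972304 (opposite signs)
step 1: m = 0.902500, f(m) = 0.050836 > 0 → root in [0.345000, 0.902500]
step 2: m = 0.623750, f(m) = -0.501705 < 0 → root in [0.623750, 0.902500]
step 3: m = 0.763125, f(m) = -0.215910 < 0 → root in [0.763125, 0.902500]
step 4: m = 0.832812, f(m) = -0.080319 < 0 → root in [0.832812, 0.902500]
Midpoint of [0.832812, 0.902500] = 0.867656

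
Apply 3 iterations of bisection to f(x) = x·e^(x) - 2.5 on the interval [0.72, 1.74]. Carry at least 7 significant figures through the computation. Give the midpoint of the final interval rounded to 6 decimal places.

f(0.720000) = -1.020808, f(1.740000) = 7.413378 (opposite signs)
step 1: m = 1.230000, f(m) = 1.708112 > 0 → root in [0.720000, 1.230000]
step 2: m = 0.975000, f(m) = 0.084888 > 0 → root in [0.720000, 0.975000]
step 3: m = 0.847500, f(m) = -0.522100 < 0 → root in [0.847500, 0.975000]
Midpoint of [0.847500, 0.975000] = 0.911250

0.911250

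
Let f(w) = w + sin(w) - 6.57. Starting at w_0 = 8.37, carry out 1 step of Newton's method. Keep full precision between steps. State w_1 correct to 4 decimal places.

f'(w) = 1 + cos(w)
w_0 = 8.370000: f = 2.669791, f' = 0.506579 → w_1 = 8.370000 - (2.669791)/(0.506579) = 3.099766

3.0998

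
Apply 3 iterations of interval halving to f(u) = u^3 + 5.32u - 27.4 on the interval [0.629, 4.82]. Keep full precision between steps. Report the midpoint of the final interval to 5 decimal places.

2.46256

f(0.629000) = -23.804862, f(4.820000) = 110.222568 (opposite signs)
step 1: m = 2.724500, f(m) = 7.318032 > 0 → root in [0.629000, 2.724500]
step 2: m = 1.676750, f(m) = -13.765523 < 0 → root in [1.676750, 2.724500]
step 3: m = 2.200625, f(m) = -5.035597 < 0 → root in [2.200625, 2.724500]
Midpoint of [2.200625, 2.724500] = 2.462562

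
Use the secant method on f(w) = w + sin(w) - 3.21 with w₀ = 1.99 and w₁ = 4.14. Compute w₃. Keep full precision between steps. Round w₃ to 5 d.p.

Secant update: w_(k+1) = w_k − f(w_k)·(w_k − w_(k-1))/(f(w_k) − f(w_(k-1))).
f(w_0) = -0.306587, f(w_1) = 0.089391
w_2 = 4.140000 - (0.089391)·(4.140000 - 1.990000)/(0.089391 - (-0.306587)) = 3.654644; f(w_2) = -0.046194
w_3 = 3.654644 - (-0.046194)·(3.654644 - 4.140000)/(-0.046194 - (0.089391)) = 3.820006; f(w_3) = -0.017552

3.82001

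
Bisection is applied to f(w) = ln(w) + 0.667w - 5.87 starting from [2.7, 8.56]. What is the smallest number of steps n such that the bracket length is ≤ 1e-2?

10

Initial width b − a = 8.56 − 2.7 = 5.860000.
After n steps the width is (b−a)/2^n; need (b−a)/2^n ≤ 1e-2.
So n ≥ log₂(5.860000/1e-2) = log₂(586.0000) ≈ 9.1948.
Hence n = 10.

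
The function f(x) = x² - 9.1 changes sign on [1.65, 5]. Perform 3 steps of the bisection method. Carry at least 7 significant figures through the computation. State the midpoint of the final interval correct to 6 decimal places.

f(1.650000) = -6.377500, f(5.000000) = 15.900000 (opposite signs)
step 1: m = 3.325000, f(m) = 1.955625 > 0 → root in [1.650000, 3.325000]
step 2: m = 2.487500, f(m) = -2.912344 < 0 → root in [2.487500, 3.325000]
step 3: m = 2.906250, f(m) = -0.653711 < 0 → root in [2.906250, 3.325000]
Midpoint of [2.906250, 3.325000] = 3.115625

3.115625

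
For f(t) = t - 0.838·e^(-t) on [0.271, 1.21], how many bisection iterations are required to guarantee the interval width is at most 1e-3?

Initial width b − a = 1.21 − 0.271 = 0.939000.
After n steps the width is (b−a)/2^n; need (b−a)/2^n ≤ 1e-3.
So n ≥ log₂(0.939000/1e-3) = log₂(939.0000) ≈ 9.8750.
Hence n = 10.

10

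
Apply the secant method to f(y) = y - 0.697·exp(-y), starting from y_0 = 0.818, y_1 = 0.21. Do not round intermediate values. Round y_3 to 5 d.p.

0.44665

f(y_0) = 0.510405, f(y_1) = -0.354977
y_2 = 0.210000 - (-0.354977)·(0.210000 - 0.818000)/(-0.354977 - (0.510405)) = 0.459400; f(y_2) = 0.019131
y_3 = 0.459400 - (0.019131)·(0.459400 - 0.210000)/(0.019131 - (-0.354977)) = 0.446646; f(y_3) = 0.000726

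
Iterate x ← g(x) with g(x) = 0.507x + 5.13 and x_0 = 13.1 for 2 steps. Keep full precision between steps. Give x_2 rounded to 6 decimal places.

11.098252

x_1 = g(13.100000) = 11.771700
x_2 = g(11.771700) = 11.098252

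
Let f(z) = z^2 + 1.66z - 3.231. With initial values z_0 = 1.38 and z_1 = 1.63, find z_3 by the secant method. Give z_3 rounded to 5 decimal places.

Secant update: z_(k+1) = z_k − f(z_k)·(z_k − z_(k-1))/(f(z_k) − f(z_(k-1))).
f(z_0) = 0.964200, f(z_1) = 2.131700
z_2 = 1.630000 - (2.131700)·(1.630000 - 1.380000)/(2.131700 - (0.964200)) = 1.173533; f(z_2) = 0.094245
z_3 = 1.173533 - (0.094245)·(1.173533 - 1.630000)/(0.094245 - (2.131700)) = 1.152419; f(z_3) = 0.010084

1.15242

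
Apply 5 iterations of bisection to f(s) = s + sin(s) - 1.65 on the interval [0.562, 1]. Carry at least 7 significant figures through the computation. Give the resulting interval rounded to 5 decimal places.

[0.87681, 0.89050]

f(0.562000) = -0.555120, f(1.000000) = 0.191471 (opposite signs)
step 1: m = 0.781000, f(m) = -0.165010 < 0 → root in [0.781000, 1.000000]
step 2: m = 0.890500, f(m) = 0.017886 > 0 → root in [0.781000, 0.890500]
step 3: m = 0.835750, f(m) = -0.072450 < 0 → root in [0.835750, 0.890500]
step 4: m = 0.863125, f(m) = -0.026997 < 0 → root in [0.863125, 0.890500]
step 5: m = 0.876812, f(m) = -0.004483 < 0 → root in [0.876812, 0.890500]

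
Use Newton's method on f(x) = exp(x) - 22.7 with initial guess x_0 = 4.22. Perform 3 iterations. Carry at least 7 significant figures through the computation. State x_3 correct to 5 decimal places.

3.12556

f'(x) = exp(x)
x_0 = 4.220000: f = 45.333484, f' = 68.033484 → x_1 = 4.220000 - (45.333484)/(68.033484) = 3.553659
x_1 = 3.553659: f = 12.240941, f' = 34.940941 → x_2 = 3.553659 - (12.240941)/(34.940941) = 3.203327
x_2 = 3.203327: f = 1.914284, f' = 24.614284 → x_3 = 3.203327 - (1.914284)/(24.614284) = 3.125556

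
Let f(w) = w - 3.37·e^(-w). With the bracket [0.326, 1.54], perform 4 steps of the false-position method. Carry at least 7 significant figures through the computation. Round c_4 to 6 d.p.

f(0.326000) = -2.106483, f(1.540000) = 0.817536
step 1: c = 1.200574, f(c) = 0.186132 > 0 → new bracket [0.326000, 1.200574]
step 2: c = 1.129569, f(c) = 0.040478 > 0 → new bracket [0.326000, 1.129569]
step 3: c = 1.114419, f(c) = 0.008702 > 0 → new bracket [0.326000, 1.114419]
step 4: c = 1.111175, f(c) = 0.001866 > 0 → new bracket [0.326000, 1.111175]

1.111175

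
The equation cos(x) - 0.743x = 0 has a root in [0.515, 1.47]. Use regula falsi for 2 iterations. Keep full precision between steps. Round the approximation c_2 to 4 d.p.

0.8655

f(0.515000) = 0.487648, f(1.470000) = -0.991584
step 1: c = 0.829828, f(c) = 0.058441 > 0 → new bracket [0.829828, 1.470000]
step 2: c = 0.865458, f(c) = 0.005257 > 0 → new bracket [0.865458, 1.470000]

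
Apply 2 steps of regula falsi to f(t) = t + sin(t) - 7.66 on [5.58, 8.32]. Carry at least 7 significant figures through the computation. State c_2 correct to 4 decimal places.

False-position update: c = (a·f(b) − b·f(a))/(f(b) − f(a)); replace the endpoint whose sign matches f(c).
f(5.580000) = -2.726651, f(8.320000) = 1.553364
step 1: c = 7.325560, f(c) = 0.529164 > 0 → new bracket [5.580000, 7.325560]
step 2: c = 7.041856, f(c) = 0.069813 > 0 → new bracket [5.580000, 7.041856]

7.0419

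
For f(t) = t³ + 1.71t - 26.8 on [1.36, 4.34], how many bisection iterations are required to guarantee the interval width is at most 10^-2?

9

Initial width b − a = 4.34 − 1.36 = 2.980000.
After n steps the width is (b−a)/2^n; need (b−a)/2^n ≤ 10^-2.
So n ≥ log₂(2.980000/10^-2) = log₂(298.0000) ≈ 8.2192.
Hence n = 9.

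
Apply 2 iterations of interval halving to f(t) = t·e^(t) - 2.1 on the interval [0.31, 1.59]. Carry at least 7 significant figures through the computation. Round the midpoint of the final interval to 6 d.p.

0.790000

f(0.310000) = -1.677338, f(1.590000) = 5.696961 (opposite signs)
step 1: m = 0.950000, f(m) = 0.356424 > 0 → root in [0.310000, 0.950000]
step 2: m = 0.630000, f(m) = -0.917105 < 0 → root in [0.630000, 0.950000]
Midpoint of [0.630000, 0.950000] = 0.790000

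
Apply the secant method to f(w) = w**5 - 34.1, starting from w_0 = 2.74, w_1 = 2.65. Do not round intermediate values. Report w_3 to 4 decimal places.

2.1342

f(w_0) = 120.337518, f(w_1) = 96.586092
w_2 = 2.650000 - (96.586092)·(2.650000 - 2.740000)/(96.586092 - (120.337518)) = 2.284012; f(w_2) = 28.057203
w_3 = 2.284012 - (28.057203)·(2.284012 - 2.650000)/(28.057203 - (96.586092)) = 2.134168; f(w_3) = 10.173412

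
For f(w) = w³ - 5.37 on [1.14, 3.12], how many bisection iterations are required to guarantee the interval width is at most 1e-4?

Initial width b − a = 3.12 − 1.14 = 1.980000.
After n steps the width is (b−a)/2^n; need (b−a)/2^n ≤ 1e-4.
So n ≥ log₂(1.980000/1e-4) = log₂(19800.0000) ≈ 14.2732.
Hence n = 15.

15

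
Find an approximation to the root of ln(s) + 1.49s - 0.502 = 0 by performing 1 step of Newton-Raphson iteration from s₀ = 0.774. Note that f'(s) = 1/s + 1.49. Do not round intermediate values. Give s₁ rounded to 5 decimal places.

0.63199

Newton update: s ← s − f(s)/f'(s).
s_0 = 0.774000: f = 0.395077, f' = 2.781990 → s_1 = 0.774000 - (0.395077)/(2.781990) = 0.631988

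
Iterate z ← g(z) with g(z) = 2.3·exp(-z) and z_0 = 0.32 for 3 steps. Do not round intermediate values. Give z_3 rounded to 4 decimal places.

1.4918

z_1 = g(0.320000) = 1.670143
z_2 = g(1.670143) = 0.432906
z_3 = g(0.432906) = 1.491829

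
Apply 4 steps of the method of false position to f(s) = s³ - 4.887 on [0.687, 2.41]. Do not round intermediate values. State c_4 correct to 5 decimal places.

False-position update: c = (a·f(b) − b·f(a))/(f(b) − f(a)); replace the endpoint whose sign matches f(c).
f(0.687000) = -4.562757, f(2.410000) = 9.110521
step 1: c = 1.261963, f(c) = -2.877259 < 0 → new bracket [1.261963, 2.410000]
step 2: c = 1.537510, f(c) = -1.252421 < 0 → new bracket [1.537510, 2.410000]
step 3: c = 1.642956, f(c) = -0.452164 < 0 → new bracket [1.642956, 2.410000]
step 4: c = 1.679225, f(c) = -0.151929 < 0 → new bracket [1.679225, 2.410000]

1.67922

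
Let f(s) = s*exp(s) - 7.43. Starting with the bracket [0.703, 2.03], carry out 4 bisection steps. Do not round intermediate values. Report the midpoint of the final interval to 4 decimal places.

f(0.703000) = -6.010078, f(2.030000) = 8.026595 (opposite signs)
step 1: m = 1.366500, f(m) = -2.071132 < 0 → root in [1.366500, 2.030000]
step 2: m = 1.698250, f(m) = 1.849877 > 0 → root in [1.366500, 1.698250]
step 3: m = 1.532375, f(m) = -0.336394 < 0 → root in [1.532375, 1.698250]
step 4: m = 1.615312, f(m) = 0.694149 > 0 → root in [1.532375, 1.615312]
Midpoint of [1.532375, 1.615312] = 1.573844

1.5738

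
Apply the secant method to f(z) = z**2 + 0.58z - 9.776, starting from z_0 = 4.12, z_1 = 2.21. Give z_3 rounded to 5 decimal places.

2.86371

f(z_0) = 9.588000, f(z_1) = -3.610100
z_2 = 2.210000 - (-3.610100)·(2.210000 - 4.120000)/(-3.610100 - (9.588000)) = 2.732446; f(z_2) = -0.724922
z_3 = 2.732446 - (-0.724922)·(2.732446 - 2.210000)/(-0.724922 - (-3.610100)) = 2.863714; f(z_3) = 0.085812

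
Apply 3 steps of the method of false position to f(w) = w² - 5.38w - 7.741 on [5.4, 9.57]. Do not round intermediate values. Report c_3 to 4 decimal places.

6.5302

False-position update: c = (a·f(b) − b·f(a))/(f(b) − f(a)); replace the endpoint whose sign matches f(c).
f(5.400000) = -7.633000, f(9.570000) = 32.357300
step 1: c = 6.195933, f(c) = -2.685532 < 0 → new bracket [6.195933, 9.570000]
step 2: c = 6.454507, f(c) = -0.805585 < 0 → new bracket [6.454507, 9.570000]
step 3: c = 6.530188, f(c) = -0.230056 < 0 → new bracket [6.530188, 9.570000]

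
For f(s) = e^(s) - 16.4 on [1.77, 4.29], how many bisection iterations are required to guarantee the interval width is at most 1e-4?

15

Initial width b − a = 4.29 − 1.77 = 2.520000.
After n steps the width is (b−a)/2^n; need (b−a)/2^n ≤ 1e-4.
So n ≥ log₂(2.520000/1e-4) = log₂(25200.0000) ≈ 14.6211.
Hence n = 15.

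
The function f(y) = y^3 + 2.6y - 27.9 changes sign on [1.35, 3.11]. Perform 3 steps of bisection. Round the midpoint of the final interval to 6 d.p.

2.780000

f(1.350000) = -21.929625, f(3.110000) = 10.266231 (opposite signs)
step 1: m = 2.230000, f(m) = -11.012433 < 0 → root in [2.230000, 3.110000]
step 2: m = 2.670000, f(m) = -1.923837 < 0 → root in [2.670000, 3.110000]
step 3: m = 2.890000, f(m) = 3.751569 > 0 → root in [2.670000, 2.890000]
Midpoint of [2.670000, 2.890000] = 2.780000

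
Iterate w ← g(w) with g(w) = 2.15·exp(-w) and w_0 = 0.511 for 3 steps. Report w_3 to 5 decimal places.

1.18946

w_1 = g(0.511000) = 1.289775
w_2 = g(1.289775) = 0.591965
w_3 = g(0.591965) = 1.189464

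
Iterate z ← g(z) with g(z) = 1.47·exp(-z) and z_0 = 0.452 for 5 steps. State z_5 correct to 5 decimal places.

0.77219

z_1 = g(0.452000) = 0.935441
z_2 = g(0.935441) = 0.576847
z_3 = g(0.576847) = 0.825650
z_4 = g(0.825650) = 0.643787
z_5 = g(0.643787) = 0.772190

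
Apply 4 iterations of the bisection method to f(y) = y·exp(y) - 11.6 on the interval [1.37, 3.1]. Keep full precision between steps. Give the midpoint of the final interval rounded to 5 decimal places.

f(1.370000) = -6.208570, f(3.100000) = 57.213649 (opposite signs)
step 1: m = 2.235000, f(m) = 9.289387 > 0 → root in [1.370000, 2.235000]
step 2: m = 1.802500, f(m) = -0.668215 < 0 → root in [1.802500, 2.235000]
step 3: m = 2.018750, f(m) = 3.598983 > 0 → root in [1.802500, 2.018750]
step 4: m = 1.910625, f(m) = 1.310687 > 0 → root in [1.802500, 1.910625]
Midpoint of [1.802500, 1.910625] = 1.856563

1.85656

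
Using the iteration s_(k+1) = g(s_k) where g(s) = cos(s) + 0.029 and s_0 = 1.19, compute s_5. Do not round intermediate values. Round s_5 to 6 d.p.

0.690361

s_1 = g(1.190000) = 0.400660
s_2 = g(0.400660) = 0.949804
s_3 = g(0.949804) = 0.610843
s_4 = g(0.610843) = 0.848165
s_5 = g(0.848165) = 0.690361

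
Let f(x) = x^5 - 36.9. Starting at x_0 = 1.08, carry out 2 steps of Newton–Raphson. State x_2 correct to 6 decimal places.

f'(x) = 5x^4
x_0 = 1.080000: f = -35.430672, f' = 6.802445 → x_1 = 1.080000 - (-35.430672)/(6.802445) = 6.288520
x_1 = 6.288520: f = 9797.374824, f' = 7819.228001 → x_2 = 6.288520 - (9797.374824)/(7819.228001) = 5.035535

5.035535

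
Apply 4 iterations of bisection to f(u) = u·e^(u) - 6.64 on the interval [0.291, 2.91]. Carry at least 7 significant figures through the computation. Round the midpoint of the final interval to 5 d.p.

1.51866

f(0.291000) = -6.250711, f(2.910000) = 46.778284 (opposite signs)
step 1: m = 1.600500, f(m) = 1.291293 > 0 → root in [0.291000, 1.600500]
step 2: m = 0.945750, f(m) = -4.204936 < 0 → root in [0.945750, 1.600500]
step 3: m = 1.273125, f(m) = -2.092401 < 0 → root in [1.273125, 1.600500]
step 4: m = 1.436813, f(m) = -0.594951 < 0 → root in [1.436813, 1.600500]
Midpoint of [1.436813, 1.600500] = 1.518656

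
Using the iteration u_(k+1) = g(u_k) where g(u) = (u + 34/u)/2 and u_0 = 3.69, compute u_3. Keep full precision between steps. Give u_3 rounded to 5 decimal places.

5.83103

u_1 = g(3.690000) = 6.452046
u_2 = g(6.452046) = 5.860846
u_3 = g(5.860846) = 5.831028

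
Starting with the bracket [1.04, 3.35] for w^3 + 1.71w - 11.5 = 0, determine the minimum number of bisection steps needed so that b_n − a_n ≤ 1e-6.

22

Initial width b − a = 3.35 − 1.04 = 2.310000.
After n steps the width is (b−a)/2^n; need (b−a)/2^n ≤ 1e-6.
So n ≥ log₂(2.310000/1e-6) = log₂(2310000.0000) ≈ 21.1395.
Hence n = 22.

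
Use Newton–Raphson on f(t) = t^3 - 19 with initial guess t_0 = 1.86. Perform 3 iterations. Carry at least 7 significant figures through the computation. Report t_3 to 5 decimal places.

f'(t) = 3t^2
t_0 = 1.860000: f = -12.565144, f' = 10.378800 → t_1 = 1.860000 - (-12.565144)/(10.378800) = 3.070655
t_1 = 3.070655: f = 9.952961, f' = 28.286763 → t_2 = 3.070655 - (9.952961)/(28.286763) = 2.718795
t_2 = 2.718795: f = 1.096925, f' = 22.175546 → t_3 = 2.718795 - (1.096925)/(22.175546) = 2.669330

2.66933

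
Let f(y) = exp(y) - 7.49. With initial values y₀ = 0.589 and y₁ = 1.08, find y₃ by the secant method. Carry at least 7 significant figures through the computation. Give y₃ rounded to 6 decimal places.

f(y_0) = -5.687815, f(y_1) = -4.545320
y_2 = 1.080000 - (-4.545320)·(1.080000 - 0.589000)/(-4.545320 - (-5.687815)) = 3.033404; f(y_2) = 13.277798
y_3 = 3.033404 - (13.277798)·(3.033404 - 1.080000)/(13.277798 - (-4.545320)) = 1.578165; f(y_3) = -2.643947

1.578165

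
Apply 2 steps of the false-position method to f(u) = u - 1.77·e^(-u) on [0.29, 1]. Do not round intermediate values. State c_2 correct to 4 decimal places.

0.8002

f(0.290000) = -1.034427, f(1.000000) = 0.348853
step 1: c = 0.820943, f(c) = 0.042114 > 0 → new bracket [0.290000, 0.820943]
step 2: c = 0.800173, f(c) = 0.004998 > 0 → new bracket [0.290000, 0.800173]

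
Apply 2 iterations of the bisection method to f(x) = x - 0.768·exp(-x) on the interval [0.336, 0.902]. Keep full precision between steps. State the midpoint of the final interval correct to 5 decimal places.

f(0.336000) = -0.212831, f(0.902000) = 0.590378 (opposite signs)
step 1: m = 0.619000, f(m) = 0.205445 > 0 → root in [0.336000, 0.619000]
step 2: m = 0.477500, f(m) = 0.001085 > 0 → root in [0.336000, 0.477500]
Midpoint of [0.336000, 0.477500] = 0.406750

0.40675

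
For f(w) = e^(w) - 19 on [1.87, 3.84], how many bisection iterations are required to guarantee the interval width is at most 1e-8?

Initial width b − a = 3.84 − 1.87 = 1.970000.
After n steps the width is (b−a)/2^n; need (b−a)/2^n ≤ 1e-8.
So n ≥ log₂(1.970000/1e-8) = log₂(197000000.0000) ≈ 27.5536.
Hence n = 28.

28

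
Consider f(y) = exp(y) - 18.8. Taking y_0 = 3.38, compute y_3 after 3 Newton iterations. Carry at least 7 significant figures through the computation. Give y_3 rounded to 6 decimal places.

2.933863

f'(y) = exp(y)
y_0 = 3.380000: f = 10.570771, f' = 29.370771 → y_1 = 3.380000 - (10.570771)/(29.370771) = 3.020092
y_1 = 3.020092: f = 1.693180, f' = 20.493180 → y_2 = 3.020092 - (1.693180)/(20.493180) = 2.937471
y_2 = 2.937471: f = 0.068059, f' = 18.868059 → y_3 = 2.937471 - (0.068059)/(18.868059) = 2.933863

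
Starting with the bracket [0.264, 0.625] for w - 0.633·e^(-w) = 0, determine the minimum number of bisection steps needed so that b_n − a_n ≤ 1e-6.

Initial width b − a = 0.625 − 0.264 = 0.361000.
After n steps the width is (b−a)/2^n; need (b−a)/2^n ≤ 1e-6.
So n ≥ log₂(0.361000/1e-6) = log₂(361000.0000) ≈ 18.4616.
Hence n = 19.

19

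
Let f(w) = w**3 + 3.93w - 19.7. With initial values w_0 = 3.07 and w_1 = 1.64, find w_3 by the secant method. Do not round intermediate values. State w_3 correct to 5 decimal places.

2.26110

f(w_0) = 21.299543, f(w_1) = -8.843856
w_2 = 1.640000 - (-8.843856)·(1.640000 - 3.070000)/(-8.843856 - (21.299543)) = 2.059552; f(w_2) = -2.869852
w_3 = 2.059552 - (-2.869852)·(2.059552 - 1.640000)/(-2.869852 - (-8.843856)) = 2.261100; f(w_3) = 0.746165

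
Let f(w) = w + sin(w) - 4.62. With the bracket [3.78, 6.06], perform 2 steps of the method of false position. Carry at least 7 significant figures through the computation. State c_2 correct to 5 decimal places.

5.34356

False-position update: c = (a·f(b) − b·f(a))/(f(b) − f(a)); replace the endpoint whose sign matches f(c).
f(3.780000) = -1.435917, f(6.060000) = 1.218663
step 1: c = 5.013299, f(c) = -0.561768 < 0 → new bracket [5.013299, 6.060000]
step 2: c = 5.343558, f(c) = -0.083780 < 0 → new bracket [5.343558, 6.060000]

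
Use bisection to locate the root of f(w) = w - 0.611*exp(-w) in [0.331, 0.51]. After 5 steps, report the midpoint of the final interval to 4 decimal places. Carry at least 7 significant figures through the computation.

f(0.331000) = -0.107823, f(0.510000) = 0.143097 (opposite signs)
step 1: m = 0.420500, f(m) = 0.019245 > 0 → root in [0.331000, 0.420500]
step 2: m = 0.375750, f(m) = -0.043869 < 0 → root in [0.375750, 0.420500]
step 3: m = 0.398125, f(m) = -0.012209 < 0 → root in [0.398125, 0.420500]
step 4: m = 0.409312, f(m) = 0.003543 > 0 → root in [0.398125, 0.409312]
step 5: m = 0.403719, f(m) = -0.004327 < 0 → root in [0.403719, 0.409312]
Midpoint of [0.403719, 0.409312] = 0.406516

0.4065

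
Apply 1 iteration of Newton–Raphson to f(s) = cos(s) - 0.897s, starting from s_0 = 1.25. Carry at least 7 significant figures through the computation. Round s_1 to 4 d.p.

Newton update: s ← s − f(s)/f'(s).
f'(s) = -sin(s) - 0.897
s_0 = 1.250000: f = -0.805928, f' = -1.845985 → s_1 = 1.250000 - (-0.805928)/(-1.845985) = 0.813416

0.8134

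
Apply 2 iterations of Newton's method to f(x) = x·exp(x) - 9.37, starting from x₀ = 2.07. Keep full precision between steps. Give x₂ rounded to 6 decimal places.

1.708193

f'(x) = (x + 1)·exp(x)
x_0 = 2.070000: f = 7.034384, f' = 24.329207 → x_1 = 2.070000 - (7.034384)/(24.329207) = 1.780867
x_1 = 1.780867: f = 1.199440, f' = 16.504438 → x_2 = 1.780867 - (1.199440)/(16.504438) = 1.708193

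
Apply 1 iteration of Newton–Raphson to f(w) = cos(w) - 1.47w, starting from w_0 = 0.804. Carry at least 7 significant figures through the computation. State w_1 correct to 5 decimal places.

f'(w) = -sin(w) - 1.47
w_0 = 0.804000: f = -0.488048, f' = -2.190137 → w_1 = 0.804000 - (-0.488048)/(-2.190137) = 0.581161

0.58116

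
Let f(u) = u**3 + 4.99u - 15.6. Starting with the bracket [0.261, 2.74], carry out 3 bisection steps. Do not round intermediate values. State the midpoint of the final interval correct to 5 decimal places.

f(0.261000) = -14.279830, f(2.740000) = 18.643424 (opposite signs)
step 1: m = 1.500500, f(m) = -4.734129 < 0 → root in [1.500500, 2.740000]
step 2: m = 2.120250, f(m) = 4.511547 > 0 → root in [1.500500, 2.120250]
step 3: m = 1.810375, f(m) = -0.632801 < 0 → root in [1.810375, 2.120250]
Midpoint of [1.810375, 2.120250] = 1.965313

1.96531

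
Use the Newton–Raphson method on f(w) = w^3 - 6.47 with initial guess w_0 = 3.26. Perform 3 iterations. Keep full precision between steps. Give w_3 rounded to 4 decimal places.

f'(w) = 3w^2
w_0 = 3.260000: f = 28.175976, f' = 31.882800 → w_1 = 3.260000 - (28.175976)/(31.882800) = 2.376264
w_1 = 2.376264: f = 6.947886, f' = 16.939893 → w_2 = 2.376264 - (6.947886)/(16.939893) = 1.966115
w_2 = 1.966115: f = 1.130227, f' = 11.596821 → w_3 = 1.966115 - (1.130227)/(11.596821) = 1.868655

1.8687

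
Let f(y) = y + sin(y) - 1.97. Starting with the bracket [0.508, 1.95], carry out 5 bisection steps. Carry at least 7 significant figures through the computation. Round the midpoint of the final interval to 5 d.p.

f(0.508000) = -0.975569, f(1.950000) = 0.908960 (opposite signs)
step 1: m = 1.229000, f(m) = 0.201154 > 0 → root in [0.508000, 1.229000]
step 2: m = 0.868500, f(m) = -0.338139 < 0 → root in [0.868500, 1.229000]
step 3: m = 1.048750, f(m) = -0.054449 < 0 → root in [1.048750, 1.229000]
step 4: m = 1.138875, f(m) = 0.077038 > 0 → root in [1.048750, 1.138875]
step 5: m = 1.093813, f(m) = 0.012196 > 0 → root in [1.048750, 1.093813]
Midpoint of [1.048750, 1.093813] = 1.071281

1.07128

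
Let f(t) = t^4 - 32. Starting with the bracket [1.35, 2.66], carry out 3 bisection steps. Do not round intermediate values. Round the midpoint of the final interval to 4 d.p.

2.4144

f(1.350000) = -28.678494, f(2.660000) = 18.064115 (opposite signs)
step 1: m = 2.005000, f(m) = -15.839399 < 0 → root in [2.005000, 2.660000]
step 2: m = 2.332500, f(m) = -2.400348 < 0 → root in [2.332500, 2.660000]
step 3: m = 2.496250, f(m) = 6.828652 > 0 → root in [2.332500, 2.496250]
Midpoint of [2.332500, 2.496250] = 2.414375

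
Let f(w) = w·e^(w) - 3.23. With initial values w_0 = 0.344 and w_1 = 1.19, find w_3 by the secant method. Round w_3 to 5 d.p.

f(w_0) = -2.744761, f(w_1) = 0.681627
w_2 = 1.190000 - (0.681627)·(1.190000 - 0.344000)/(0.681627 - (-2.744761)) = 1.021701; f(w_2) = -0.391798
w_3 = 1.021701 - (-0.391798)·(1.021701 - 1.190000)/(-0.391798 - (0.681627)) = 1.083130; f(w_3) = -0.030530

1.08313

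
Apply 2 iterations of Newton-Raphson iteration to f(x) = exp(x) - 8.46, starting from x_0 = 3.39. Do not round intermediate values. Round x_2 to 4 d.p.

2.2580

f'(x) = exp(x)
x_0 = 3.390000: f = 21.205952, f' = 29.665952 → x_1 = 3.390000 - (21.205952)/(29.665952) = 2.675175
x_1 = 2.675175: f = 6.054896, f' = 14.514896 → x_2 = 2.675175 - (6.054896)/(14.514896) = 2.258025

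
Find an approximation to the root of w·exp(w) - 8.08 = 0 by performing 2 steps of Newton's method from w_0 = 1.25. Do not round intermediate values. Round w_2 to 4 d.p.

Newton update: w ← w − f(w)/f'(w).
f'(w) = (w + 1)·exp(w)
w_0 = 1.250000: f = -3.717071, f' = 7.853272 → w_1 = 1.250000 - (-3.717071)/(7.853272) = 1.723315
w_1 = 1.723315: f = 1.575858, f' = 15.258930 → w_2 = 1.723315 - (1.575858)/(15.258930) = 1.620041

1.6200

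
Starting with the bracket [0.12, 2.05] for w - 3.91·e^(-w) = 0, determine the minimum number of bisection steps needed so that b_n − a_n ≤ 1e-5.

18

Initial width b − a = 2.05 − 0.12 = 1.930000.
After n steps the width is (b−a)/2^n; need (b−a)/2^n ≤ 1e-5.
So n ≥ log₂(1.930000/1e-5) = log₂(193000.0000) ≈ 17.5582.
Hence n = 18.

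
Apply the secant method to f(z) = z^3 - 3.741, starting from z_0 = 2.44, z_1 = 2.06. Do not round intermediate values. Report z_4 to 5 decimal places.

f(z_0) = 10.785784, f(z_1) = 5.000816
z_2 = 2.060000 - (5.000816)·(2.060000 - 2.440000)/(5.000816 - (10.785784)) = 1.731509; f(z_2) = 1.450277
z_3 = 1.731509 - (1.450277)·(1.731509 - 2.060000)/(1.450277 - (5.000816)) = 1.597331; f(z_3) = 0.334538
z_4 = 1.597331 - (0.334538)·(1.597331 - 1.731509)/(0.334538 - (1.450277)) = 1.557100; f(z_4) = 0.034283

1.55710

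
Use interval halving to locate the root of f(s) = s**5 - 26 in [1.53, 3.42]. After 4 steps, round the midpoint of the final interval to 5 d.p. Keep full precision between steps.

1.94344

f(1.530000) = -17.615886, f(3.420000) = 441.875744 (opposite signs)
step 1: m = 2.475000, f(m) = 66.870122 > 0 → root in [1.530000, 2.475000]
step 2: m = 2.002500, f(m) = 6.200501 > 0 → root in [1.530000, 2.002500]
step 3: m = 1.766250, f(m) = -8.810594 < 0 → root in [1.766250, 2.002500]
step 4: m = 1.884375, f(m) = -2.240534 < 0 → root in [1.884375, 2.002500]
Midpoint of [1.884375, 2.002500] = 1.943437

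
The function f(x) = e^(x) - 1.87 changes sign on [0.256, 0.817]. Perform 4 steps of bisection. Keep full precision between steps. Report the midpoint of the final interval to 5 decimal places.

f(0.256000) = -0.578247, f(0.817000) = 0.393699 (opposite signs)
step 1: m = 0.536500, f(m) = -0.159989 < 0 → root in [0.536500, 0.817000]
step 2: m = 0.676750, f(m) = 0.097473 > 0 → root in [0.536500, 0.676750]
step 3: m = 0.606625, f(m) = -0.035770 < 0 → root in [0.606625, 0.676750]
step 4: m = 0.641687, f(m) = 0.029684 > 0 → root in [0.606625, 0.641687]
Midpoint of [0.606625, 0.641687] = 0.624156

0.62416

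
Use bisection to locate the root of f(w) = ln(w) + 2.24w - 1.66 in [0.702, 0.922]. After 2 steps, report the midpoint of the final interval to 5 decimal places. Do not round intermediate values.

0.83950

f(0.702000) = -0.441342, f(0.922000) = 0.324070 (opposite signs)
step 1: m = 0.812000, f(m) = -0.049375 < 0 → root in [0.812000, 0.922000]
step 2: m = 0.867000, f(m) = 0.139364 > 0 → root in [0.812000, 0.867000]
Midpoint of [0.812000, 0.867000] = 0.839500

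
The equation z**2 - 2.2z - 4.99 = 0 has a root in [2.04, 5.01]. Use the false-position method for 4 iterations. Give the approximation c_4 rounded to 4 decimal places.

f(2.040000) = -5.316400, f(5.010000) = 9.088100
step 1: c = 3.136165, f(c) = -2.054032 < 0 → new bracket [3.136165, 5.010000]
step 2: c = 3.481603, f(c) = -0.527967 < 0 → new bracket [3.481603, 5.010000]
step 3: c = 3.565519, f(c) = -0.121215 < 0 → new bracket [3.565519, 5.010000]
step 4: c = 3.584532, f(c) = -0.027102 < 0 → new bracket [3.584532, 5.010000]

3.5845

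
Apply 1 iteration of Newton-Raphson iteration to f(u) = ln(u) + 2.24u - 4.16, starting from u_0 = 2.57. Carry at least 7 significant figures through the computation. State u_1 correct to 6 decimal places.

Newton update: u ← u − f(u)/f'(u).
f'(u) = 1/u + 2.24
u_0 = 2.570000: f = 2.540706, f' = 2.629105 → u_1 = 2.570000 - (2.540706)/(2.629105) = 1.603623

1.603623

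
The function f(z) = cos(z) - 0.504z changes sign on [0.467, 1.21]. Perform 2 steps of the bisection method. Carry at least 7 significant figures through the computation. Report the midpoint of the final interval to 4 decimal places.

1.1171

f(0.467000) = 0.657555, f(1.210000) = -0.256821 (opposite signs)
step 1: m = 0.838500, f(m) = 0.245975 > 0 → root in [0.838500, 1.210000]
step 2: m = 1.024250, f(m) = 0.003518 > 0 → root in [1.024250, 1.210000]
Midpoint of [1.024250, 1.210000] = 1.117125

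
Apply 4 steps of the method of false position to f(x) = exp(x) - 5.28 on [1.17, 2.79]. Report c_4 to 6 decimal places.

1.639762

f(1.170000) = -2.058007, f(2.790000) = 11.001020
step 1: c = 1.425300, f(c) = -1.120894 < 0 → new bracket [1.425300, 2.790000]
step 2: c = 1.551492, f(c) = -0.561496 < 0 → new bracket [1.551492, 2.790000]
step 3: c = 1.611636, f(c) = -0.268998 < 0 → new bracket [1.611636, 2.790000]
step 4: c = 1.639762, f(c) = -0.126059 < 0 → new bracket [1.639762, 2.790000]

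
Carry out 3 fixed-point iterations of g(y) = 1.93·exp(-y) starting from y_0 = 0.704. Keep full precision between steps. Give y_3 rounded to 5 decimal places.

y_1 = g(0.704000) = 0.954584
y_2 = g(0.954584) = 0.742997
y_3 = g(0.742997) = 0.918075

0.91807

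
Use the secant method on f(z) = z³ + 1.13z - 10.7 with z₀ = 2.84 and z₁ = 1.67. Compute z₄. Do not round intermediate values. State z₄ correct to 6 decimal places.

Secant update: z_(k+1) = z_k − f(z_k)·(z_k − z_(k-1))/(f(z_k) − f(z_(k-1))).
f(z_0) = 15.415504, f(z_1) = -4.155437
z_2 = 1.670000 - (-4.155437)·(1.670000 - 2.840000)/(-4.155437 - (15.415504)) = 1.918422; f(z_2) = -1.471727
z_3 = 1.918422 - (-1.471727)·(1.918422 - 1.670000)/(-1.471727 - (-4.155437)) = 2.054655; f(z_3) = 0.295713
z_4 = 2.054655 - (0.295713)·(2.054655 - 1.918422)/(0.295713 - (-1.471727)) = 2.031862; f(z_4) = -0.015527

2.031862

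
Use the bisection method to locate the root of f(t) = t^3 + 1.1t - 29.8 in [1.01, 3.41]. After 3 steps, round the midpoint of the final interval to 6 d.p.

2.960000

f(1.010000) = -27.658699, f(3.410000) = 13.602821 (opposite signs)
step 1: m = 2.210000, f(m) = -16.575139 < 0 → root in [2.210000, 3.410000]
step 2: m = 2.810000, f(m) = -4.520959 < 0 → root in [2.810000, 3.410000]
step 3: m = 3.110000, f(m) = 3.701231 > 0 → root in [2.810000, 3.110000]
Midpoint of [2.810000, 3.110000] = 2.960000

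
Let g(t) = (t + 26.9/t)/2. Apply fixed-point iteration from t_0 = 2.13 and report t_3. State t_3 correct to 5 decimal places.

5.19615

t_1 = g(2.130000) = 7.379554
t_2 = g(7.379554) = 5.512380
t_3 = g(5.512380) = 5.196152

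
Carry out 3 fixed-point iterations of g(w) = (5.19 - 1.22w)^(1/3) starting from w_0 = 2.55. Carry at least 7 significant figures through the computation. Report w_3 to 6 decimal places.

w_1 = g(2.550000) = 1.276296
w_2 = g(1.276296) = 1.537276
w_3 = g(1.537276) = 1.490986

1.490986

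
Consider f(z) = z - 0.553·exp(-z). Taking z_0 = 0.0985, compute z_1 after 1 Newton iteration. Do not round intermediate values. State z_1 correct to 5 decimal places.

f'(z) = 1 + 0.553·exp(-z)
z_0 = 0.098500: f = -0.402626, f' = 1.501126 → z_1 = 0.098500 - (-0.402626)/(1.501126) = 0.366716

0.36672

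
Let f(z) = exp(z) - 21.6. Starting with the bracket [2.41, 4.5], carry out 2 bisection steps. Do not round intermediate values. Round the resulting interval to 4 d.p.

[2.9325, 3.4550]

f(2.410000) = -10.466039, f(4.500000) = 68.417131 (opposite signs)
step 1: m = 3.455000, f(m) = 10.058289 > 0 → root in [2.410000, 3.455000]
step 2: m = 2.932500, f(m) = -2.825492 < 0 → root in [2.932500, 3.455000]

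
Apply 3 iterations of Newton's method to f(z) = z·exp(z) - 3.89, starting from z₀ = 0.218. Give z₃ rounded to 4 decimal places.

1.4855

f'(z) = (z + 1)·exp(z)
z_0 = 0.218000: f = -3.618898, f' = 1.514689 → z_1 = 0.218000 - (-3.618898)/(1.514689) = 2.607202
z_1 = 2.607202: f = 31.466404, f' = 48.917457 → z_2 = 2.607202 - (31.466404)/(48.917457) = 1.963947
z_2 = 1.963947: f = 10.107839, f' = 21.125242 → z_3 = 1.963947 - (10.107839)/(21.125242) = 1.485475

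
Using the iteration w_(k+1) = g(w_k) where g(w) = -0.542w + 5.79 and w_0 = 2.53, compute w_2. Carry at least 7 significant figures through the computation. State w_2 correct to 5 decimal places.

3.39504

w_1 = g(2.530000) = 4.418740
w_2 = g(4.418740) = 3.395043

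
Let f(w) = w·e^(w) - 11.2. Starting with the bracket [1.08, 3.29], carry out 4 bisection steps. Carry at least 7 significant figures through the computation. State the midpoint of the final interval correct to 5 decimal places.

1.83969

f(1.080000) = -8.019746, f(3.290000) = 77.113021 (opposite signs)
step 1: m = 2.185000, f(m) = 8.226067 > 0 → root in [1.080000, 2.185000]
step 2: m = 1.632500, f(m) = -2.847068 < 0 → root in [1.632500, 2.185000]
step 3: m = 1.908750, f(m) = 1.673856 > 0 → root in [1.632500, 1.908750]
step 4: m = 1.770625, f(m) = -0.798421 < 0 → root in [1.770625, 1.908750]
Midpoint of [1.770625, 1.908750] = 1.839687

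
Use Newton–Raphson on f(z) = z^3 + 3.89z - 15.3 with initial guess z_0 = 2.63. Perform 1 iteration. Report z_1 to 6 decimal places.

2.097460

f'(z) = 3z^2 + 3.89
z_0 = 2.630000: f = 13.122147, f' = 24.640700 → z_1 = 2.630000 - (13.122147)/(24.640700) = 2.097460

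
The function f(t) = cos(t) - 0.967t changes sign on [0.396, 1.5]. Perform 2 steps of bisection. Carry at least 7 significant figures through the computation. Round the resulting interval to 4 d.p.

[0.6720, 0.9480]

f(0.396000) = 0.539679, f(1.500000) = -1.379763 (opposite signs)
step 1: m = 0.948000, f(m) = -0.333407 < 0 → root in [0.396000, 0.948000]
step 2: m = 0.672000, f(m) = 0.132754 > 0 → root in [0.672000, 0.948000]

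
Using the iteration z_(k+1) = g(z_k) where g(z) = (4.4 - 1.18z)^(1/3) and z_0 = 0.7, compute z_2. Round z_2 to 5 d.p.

z_1 = g(0.700000) = 1.528920
z_2 = g(1.528920) = 1.374341

1.37434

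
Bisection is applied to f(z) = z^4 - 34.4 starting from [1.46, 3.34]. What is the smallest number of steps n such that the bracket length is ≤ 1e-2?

Initial width b − a = 3.34 − 1.46 = 1.880000.
After n steps the width is (b−a)/2^n; need (b−a)/2^n ≤ 1e-2.
So n ≥ log₂(1.880000/1e-2) = log₂(188.0000) ≈ 7.5546.
Hence n = 8.

8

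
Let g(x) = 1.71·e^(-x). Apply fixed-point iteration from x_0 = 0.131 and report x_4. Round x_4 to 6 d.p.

x_1 = g(0.131000) = 1.500042
x_2 = g(1.500042) = 0.381536
x_3 = g(0.381536) = 1.167608
x_4 = g(1.167608) = 0.531999

0.531999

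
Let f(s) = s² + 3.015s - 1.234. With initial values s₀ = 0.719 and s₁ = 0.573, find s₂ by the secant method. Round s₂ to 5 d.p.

0.38217

f(s_0) = 1.450746, f(s_1) = 0.821924
s_2 = 0.573000 - (0.821924)·(0.573000 - 0.719000)/(0.821924 - (1.450746)) = 0.382166; f(s_2) = 0.064280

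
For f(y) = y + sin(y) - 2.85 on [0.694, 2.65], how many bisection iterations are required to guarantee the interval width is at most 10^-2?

Initial width b − a = 2.65 − 0.694 = 1.956000.
After n steps the width is (b−a)/2^n; need (b−a)/2^n ≤ 10^-2.
So n ≥ log₂(1.956000/10^-2) = log₂(195.6000) ≈ 7.6118.
Hence n = 8.

8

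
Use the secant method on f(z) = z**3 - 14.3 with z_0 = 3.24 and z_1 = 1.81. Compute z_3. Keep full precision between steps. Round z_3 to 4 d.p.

f(z_0) = 19.712224, f(z_1) = -8.370259
z_2 = 1.810000 - (-8.370259)·(1.810000 - 3.240000)/(-8.370259 - (19.712224)) = 2.236226; f(z_2) = -3.117297
z_3 = 2.236226 - (-3.117297)·(2.236226 - 1.810000)/(-3.117297 - (-8.370259)) = 2.489163; f(z_3) = 1.122687

2.4892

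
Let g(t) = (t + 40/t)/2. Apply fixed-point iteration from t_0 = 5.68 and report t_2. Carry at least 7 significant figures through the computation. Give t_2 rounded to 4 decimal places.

6.3247

t_1 = g(5.680000) = 6.361127
t_2 = g(6.361127) = 6.324660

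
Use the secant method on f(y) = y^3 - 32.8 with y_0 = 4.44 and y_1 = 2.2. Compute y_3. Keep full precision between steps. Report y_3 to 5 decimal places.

3.35397

f(y_0) = 54.728384, f(y_1) = -22.152000
y_2 = 2.200000 - (-22.152000)·(2.200000 - 4.440000)/(-22.152000 - (54.728384)) = 2.845424; f(y_2) = -9.762191
y_3 = 2.845424 - (-9.762191)·(2.845424 - 2.200000)/(-9.762191 - (-22.152000)) = 3.353968; f(y_3) = 4.929123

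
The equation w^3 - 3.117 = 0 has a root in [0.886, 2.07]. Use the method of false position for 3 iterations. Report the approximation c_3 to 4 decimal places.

False-position update: c = (a·f(b) − b·f(a))/(f(b) − f(a)); replace the endpoint whose sign matches f(c).
f(0.886000) = -2.421494, f(2.070000) = 5.752743
step 1: c = 1.236742, f(c) = -1.225365 < 0 → new bracket [1.236742, 2.070000]
step 2: c = 1.383063, f(c) = -0.471388 < 0 → new bracket [1.383063, 2.070000]
step 3: c = 1.435089, f(c) = -0.161464 < 0 → new bracket [1.435089, 2.070000]

1.4351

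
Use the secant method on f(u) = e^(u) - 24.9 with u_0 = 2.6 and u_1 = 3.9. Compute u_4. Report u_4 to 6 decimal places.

3.221458

f(u_0) = -11.436262, f(u_1) = 24.502449
u_2 = 3.900000 - (24.502449)·(3.900000 - 2.600000)/(24.502449 - (-11.436262)) = 3.013680; f(u_2) = -4.537797
u_3 = 3.013680 - (-4.537797)·(3.013680 - 3.900000)/(-4.537797 - (24.502449)) = 3.152176; f(u_3) = -1.513107
u_4 = 3.152176 - (-1.513107)·(3.152176 - 3.013680)/(-1.513107 - (-4.537797)) = 3.221458; f(u_4) = 0.164645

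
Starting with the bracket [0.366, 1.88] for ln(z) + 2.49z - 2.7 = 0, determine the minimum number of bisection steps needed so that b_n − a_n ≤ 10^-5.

Initial width b − a = 1.88 − 0.366 = 1.514000.
After n steps the width is (b−a)/2^n; need (b−a)/2^n ≤ 10^-5.
So n ≥ log₂(1.514000/10^-5) = log₂(151400.0000) ≈ 17.2080.
Hence n = 18.

18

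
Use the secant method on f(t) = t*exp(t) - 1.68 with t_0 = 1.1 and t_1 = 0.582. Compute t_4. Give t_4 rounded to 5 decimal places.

0.77415

f(t_0) = 1.624583, f(t_1) = -0.638445
t_2 = 0.582000 - (-0.638445)·(0.582000 - 1.100000)/(-0.638445 - (1.624583)) = 0.728138; f(t_2) = -0.171866
t_3 = 0.728138 - (-0.171866)·(0.728138 - 0.582000)/(-0.171866 - (-0.638445)) = 0.781968; f(t_3) = 0.029203
t_4 = 0.781968 - (0.029203)·(0.781968 - 0.728138)/(0.029203 - (-0.171866)) = 0.774150; f(t_4) = -0.001064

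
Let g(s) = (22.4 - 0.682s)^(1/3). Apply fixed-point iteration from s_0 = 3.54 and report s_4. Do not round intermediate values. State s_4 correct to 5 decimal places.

s_1 = g(3.540000) = 2.713771
s_2 = g(2.713771) = 2.739040
s_3 = g(2.739040) = 2.738274
s_4 = g(2.738274) = 2.738297

2.73830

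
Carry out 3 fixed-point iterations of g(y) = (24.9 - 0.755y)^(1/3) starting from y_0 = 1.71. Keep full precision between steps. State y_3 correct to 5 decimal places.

y_1 = g(1.710000) = 2.868747
y_2 = g(2.868747) = 2.832865
y_3 = g(2.832865) = 2.833990

2.83399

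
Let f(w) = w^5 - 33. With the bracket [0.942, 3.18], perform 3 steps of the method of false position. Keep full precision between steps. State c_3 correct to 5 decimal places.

False-position update: c = (a·f(b) − b·f(a))/(f(b) − f(a)); replace the endpoint whose sign matches f(c).
f(0.942000) = -32.258255, f(3.180000) = 292.188815
step 1: c = 1.164514, f(c) = -30.858474 < 0 → new bracket [1.164514, 3.180000]
step 2: c = 1.357039, f(c) = -28.397835 < 0 → new bracket [1.357039, 3.180000]
step 3: c = 1.518519, f(c) = -24.925777 < 0 → new bracket [1.518519, 3.180000]

1.51852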